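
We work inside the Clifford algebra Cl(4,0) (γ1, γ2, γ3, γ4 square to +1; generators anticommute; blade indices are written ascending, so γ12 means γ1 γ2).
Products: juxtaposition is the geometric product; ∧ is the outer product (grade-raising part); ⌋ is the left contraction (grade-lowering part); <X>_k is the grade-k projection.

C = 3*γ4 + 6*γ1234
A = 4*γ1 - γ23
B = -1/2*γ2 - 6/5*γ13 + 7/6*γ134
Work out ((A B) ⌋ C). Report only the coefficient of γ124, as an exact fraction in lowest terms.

step 1: -53/10*γ3 - 4/5*γ12 + 14/3*γ34 - 7/6*γ124
step 2: -7*γ3 - 28*γ12 + 24/5*γ34 - 159/5*γ124
Answer: -159/5


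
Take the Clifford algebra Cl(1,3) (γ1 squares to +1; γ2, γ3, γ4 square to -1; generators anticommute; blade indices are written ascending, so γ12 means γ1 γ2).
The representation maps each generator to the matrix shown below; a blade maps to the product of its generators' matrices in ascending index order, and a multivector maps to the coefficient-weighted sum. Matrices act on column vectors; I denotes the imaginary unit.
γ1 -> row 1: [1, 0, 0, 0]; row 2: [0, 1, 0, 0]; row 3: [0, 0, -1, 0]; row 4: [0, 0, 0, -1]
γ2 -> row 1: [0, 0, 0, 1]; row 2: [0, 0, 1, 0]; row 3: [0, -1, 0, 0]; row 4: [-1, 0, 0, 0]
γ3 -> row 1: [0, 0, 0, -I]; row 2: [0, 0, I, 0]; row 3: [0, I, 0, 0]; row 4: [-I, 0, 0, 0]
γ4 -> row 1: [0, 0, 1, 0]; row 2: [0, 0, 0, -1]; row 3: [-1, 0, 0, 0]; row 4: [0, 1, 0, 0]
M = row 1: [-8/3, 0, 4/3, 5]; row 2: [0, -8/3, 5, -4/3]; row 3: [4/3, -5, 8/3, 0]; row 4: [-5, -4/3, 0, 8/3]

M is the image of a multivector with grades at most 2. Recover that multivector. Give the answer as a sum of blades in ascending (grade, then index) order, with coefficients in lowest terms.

Method: the blade images are trace-orthogonal — tr(rho(e_A) rho(e_B)^-1) = 4 if A = B and 0 otherwise — and rho(e_A)^-1 = (e_A)^2 * rho(e_A) with (e_A)^2 = +1 or -1, so the coefficient of e_A in the preimage is (e_A)^2 * tr(M rho(e_A))/4.
Nonzero projections over blades of grade <= 2: γ1: (γ1)^2 = +1, tr(M rho(γ1)) = -32/3, coefficient -8/3; γ2: (γ2)^2 = -1, tr(M rho(γ2)) = -20, coefficient 5; γ14: (γ14)^2 = +1, tr(M rho(γ14)) = 16/3, coefficient 4/3. Every other blade of grade <= 2 projects to 0.
Answer: -8/3*γ1 + 5*γ2 + 4/3*γ14


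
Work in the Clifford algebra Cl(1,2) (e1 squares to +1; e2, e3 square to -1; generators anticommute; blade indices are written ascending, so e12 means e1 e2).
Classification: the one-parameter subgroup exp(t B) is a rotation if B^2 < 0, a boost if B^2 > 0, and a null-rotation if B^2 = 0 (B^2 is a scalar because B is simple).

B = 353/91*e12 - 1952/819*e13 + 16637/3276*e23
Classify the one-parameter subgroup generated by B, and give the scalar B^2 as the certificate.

B^2 term by term: the squares give (353/91)^2*(e12)^2 + (-1952/819)^2*(e13)^2 + (16637/3276)^2*(e23)^2 = 124609/8281*(+1) + 3810304/670761*(+1) + 276789769/10732176*(-1) = -81/16 (each basis 2-blade squares to minus the product of its generators' squares); cross terms between blades sharing an index anticommute and cancel. So B^2 = -81/16.
Answer: rotation, certificate B^2 = -81/16. The invariant at work: B^2 = -81/16 is unchanged by conjugation, hence its sign classifies the subgroup whatever basis B is written in.


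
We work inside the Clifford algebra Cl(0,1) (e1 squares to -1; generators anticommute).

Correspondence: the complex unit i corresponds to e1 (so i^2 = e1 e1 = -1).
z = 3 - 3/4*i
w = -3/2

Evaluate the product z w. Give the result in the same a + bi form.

In blades: z = 3 - 3/4*e1, w = -3/2.
Distribute z over w term by term (generator squares from the signature, products reordered to ascending indices): (3)*w = -9/2; (-3/4*e1)*w = 9/8*e1.
Sum: -9/2 + 9/8*e1; translating back through the correspondence:
Answer: -9/2 + 9/8*i


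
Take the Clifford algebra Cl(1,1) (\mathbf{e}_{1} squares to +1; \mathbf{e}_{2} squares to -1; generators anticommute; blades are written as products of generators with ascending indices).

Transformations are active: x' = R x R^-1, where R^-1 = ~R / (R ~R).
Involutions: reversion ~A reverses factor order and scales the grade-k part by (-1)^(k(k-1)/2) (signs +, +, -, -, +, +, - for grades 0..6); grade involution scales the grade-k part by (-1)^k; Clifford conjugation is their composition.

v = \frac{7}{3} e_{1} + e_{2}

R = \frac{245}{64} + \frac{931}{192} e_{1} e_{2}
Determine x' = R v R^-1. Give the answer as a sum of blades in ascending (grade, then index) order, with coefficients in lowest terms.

~R = \frac{245}{64} - \frac{931}{192} e_{1} e_{2}, and R ~R = -\frac{40817}{4608}, so R^-1 = ~R / (-\frac{40817}{4608}).
R v = \frac{49}{12} e_{1} - \frac{539}{72} e_{2}
Answer: -\frac{299}{51} e_{1} + \frac{93}{17} e_{2}


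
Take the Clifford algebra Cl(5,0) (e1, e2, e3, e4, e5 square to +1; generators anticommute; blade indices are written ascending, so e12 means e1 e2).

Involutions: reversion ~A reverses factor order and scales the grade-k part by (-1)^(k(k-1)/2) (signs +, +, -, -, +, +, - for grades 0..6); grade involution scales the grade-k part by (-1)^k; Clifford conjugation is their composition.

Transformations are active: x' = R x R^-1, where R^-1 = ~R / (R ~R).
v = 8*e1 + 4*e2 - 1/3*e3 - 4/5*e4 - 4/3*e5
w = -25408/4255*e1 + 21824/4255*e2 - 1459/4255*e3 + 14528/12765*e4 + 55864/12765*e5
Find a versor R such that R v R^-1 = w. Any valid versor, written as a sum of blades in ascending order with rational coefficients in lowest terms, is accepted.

Construction: equal norms (both 18569/225) license R = v + w = 8632/4255*e1 + 38844/4255*e2 - 8632/12765*e3 + 4316/12765*e4 + 12948/4255*e5 — nothing changes along that direction, while (v - w)/2 changes sign, so v maps onto w.
Answer: 8632/4255*e1 + 38844/4255*e2 - 8632/12765*e3 + 4316/12765*e4 + 12948/4255*e5


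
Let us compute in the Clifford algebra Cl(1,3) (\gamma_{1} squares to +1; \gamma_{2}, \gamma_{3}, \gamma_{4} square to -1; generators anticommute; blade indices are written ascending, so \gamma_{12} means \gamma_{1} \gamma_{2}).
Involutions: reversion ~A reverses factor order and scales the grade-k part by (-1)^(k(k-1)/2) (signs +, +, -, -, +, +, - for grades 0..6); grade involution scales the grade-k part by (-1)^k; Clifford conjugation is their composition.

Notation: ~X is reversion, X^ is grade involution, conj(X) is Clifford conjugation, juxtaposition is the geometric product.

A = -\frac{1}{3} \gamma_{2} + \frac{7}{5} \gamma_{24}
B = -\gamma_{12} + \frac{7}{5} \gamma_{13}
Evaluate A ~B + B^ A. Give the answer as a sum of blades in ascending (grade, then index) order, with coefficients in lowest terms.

first term: -\frac{1}{3} \gamma_{1} + \frac{7}{5} \gamma_{14} - \frac{7}{15} \gamma_{123} + \frac{49}{25} \gamma_{1234}
second term: -\frac{1}{3} \gamma_{1} + \frac{7}{5} \gamma_{14} + \frac{7}{15} \gamma_{123} - \frac{49}{25} \gamma_{1234}
Answer: -\frac{2}{3} \gamma_{1} + \frac{14}{5} \gamma_{14}


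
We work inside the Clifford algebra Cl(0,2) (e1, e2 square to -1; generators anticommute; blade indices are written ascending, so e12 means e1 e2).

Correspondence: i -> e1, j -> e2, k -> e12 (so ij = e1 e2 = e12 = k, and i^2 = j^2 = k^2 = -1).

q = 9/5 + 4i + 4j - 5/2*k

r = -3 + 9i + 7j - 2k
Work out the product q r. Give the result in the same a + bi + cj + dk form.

In blades: q = 9/5 + 4*e1 + 4*e2 - 5/2*e12, r = -3 + 9*e1 + 7*e2 - 2*e12.
Distribute q over r term by term (generator squares from the signature, products reordered to ascending indices): (9/5)*r = -27/5 + 81/5*e1 + 63/5*e2 - 18/5*e12; (4*e1)*r = -36 - 12*e1 + 8*e2 + 28*e12; (4*e2)*r = -28 - 8*e1 - 12*e2 - 36*e12; (-5/2*e12)*r = -5 + 35/2*e1 - 45/2*e2 + 15/2*e12.
Sum: -372/5 + 137/10*e1 - 139/10*e2 - 41/10*e12; translating back through the correspondence:
Answer: -372/5 + 137/10*i - 139/10*j - 41/10*k


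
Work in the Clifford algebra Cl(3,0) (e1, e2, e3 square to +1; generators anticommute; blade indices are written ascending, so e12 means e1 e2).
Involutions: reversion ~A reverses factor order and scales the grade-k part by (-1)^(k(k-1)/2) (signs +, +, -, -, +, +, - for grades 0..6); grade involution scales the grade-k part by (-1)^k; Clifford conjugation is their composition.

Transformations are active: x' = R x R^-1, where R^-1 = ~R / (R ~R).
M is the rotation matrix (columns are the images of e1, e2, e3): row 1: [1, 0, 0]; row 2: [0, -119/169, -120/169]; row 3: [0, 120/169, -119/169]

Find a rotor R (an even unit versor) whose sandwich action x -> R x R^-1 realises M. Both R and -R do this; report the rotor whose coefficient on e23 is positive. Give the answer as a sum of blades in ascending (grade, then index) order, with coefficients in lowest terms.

Method: write R = a + b12*e12 + b13*e13 + b23*e23 with a^2 + b12^2 + b13^2 + b23^2 = 1 (so R^-1 = ~R). Expanding the columns R e_j ~R gives tr M = 4a^2 - 1 and, from the antisymmetric part, M21 - M12 = -4a*b12, M13 - M31 = 4a*b13, M32 - M23 = -4a*b23.
Here tr M = -69/169, so a^2 = (1 + tr M)/4 = 25/169 and a = ±5/13. Taking a = 5/13: M21 - M12 = 0, M13 - M31 = 0, M32 - M23 = 240/169, giving b12 = 0, b13 = 0, b23 = -12/13, i.e. R = 5/13 - 12/13*e23.
Its e23 coefficient is negative, so report the other preimage -R.
Answer: -5/13 + 12/13*e23. Recall the cover is two-to-one: with M of trace -69/169, both preimages act alike, and the stated e23 sign chooses the sheet.


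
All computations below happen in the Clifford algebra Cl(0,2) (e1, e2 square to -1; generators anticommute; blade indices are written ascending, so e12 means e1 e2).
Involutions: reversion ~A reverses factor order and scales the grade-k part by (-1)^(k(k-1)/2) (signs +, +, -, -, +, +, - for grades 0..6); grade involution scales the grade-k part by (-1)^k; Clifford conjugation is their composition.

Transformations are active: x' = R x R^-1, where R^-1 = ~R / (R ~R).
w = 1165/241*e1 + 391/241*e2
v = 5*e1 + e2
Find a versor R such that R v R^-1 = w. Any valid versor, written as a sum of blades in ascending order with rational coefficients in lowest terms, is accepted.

Key observation: q(v) = q(w) = -26 (sandwiches preserve the norm), so R = v + w = 2370/241*e1 + 632/241*e2 works whenever it is invertible — the component of v along it is kept and (v - w)/2 reverses, sending v to w.
Answer: 2370/241*e1 + 632/241*e2


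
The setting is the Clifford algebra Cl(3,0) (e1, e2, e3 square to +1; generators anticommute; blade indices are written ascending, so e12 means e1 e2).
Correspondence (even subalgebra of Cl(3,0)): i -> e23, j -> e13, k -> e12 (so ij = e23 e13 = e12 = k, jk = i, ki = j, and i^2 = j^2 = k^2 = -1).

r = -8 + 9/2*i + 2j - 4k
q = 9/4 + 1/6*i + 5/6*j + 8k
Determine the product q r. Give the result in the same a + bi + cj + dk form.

In blades: q = 9/4 + 8*e12 + 5/6*e13 + 1/6*e23, r = -8 - 4*e12 + 2*e13 + 9/2*e23.
Distribute q over r term by term (generator squares from the signature, products reordered to ascending indices): (9/4)*r = -18 - 9*e12 + 9/2*e13 + 81/8*e23; (8*e12)*r = 32 - 64*e12 + 36*e13 - 16*e23; (5/6*e13)*r = -5/3 - 15/4*e12 - 20/3*e13 - 10/3*e23; (1/6*e23)*r = -3/4 + 1/3*e12 + 2/3*e13 - 4/3*e23.
Sum: 139/12 - 917/12*e12 + 69/2*e13 - 253/24*e23; translating back through the correspondence:
Answer: 139/12 - 253/24*i + 69/2*j - 917/12*k


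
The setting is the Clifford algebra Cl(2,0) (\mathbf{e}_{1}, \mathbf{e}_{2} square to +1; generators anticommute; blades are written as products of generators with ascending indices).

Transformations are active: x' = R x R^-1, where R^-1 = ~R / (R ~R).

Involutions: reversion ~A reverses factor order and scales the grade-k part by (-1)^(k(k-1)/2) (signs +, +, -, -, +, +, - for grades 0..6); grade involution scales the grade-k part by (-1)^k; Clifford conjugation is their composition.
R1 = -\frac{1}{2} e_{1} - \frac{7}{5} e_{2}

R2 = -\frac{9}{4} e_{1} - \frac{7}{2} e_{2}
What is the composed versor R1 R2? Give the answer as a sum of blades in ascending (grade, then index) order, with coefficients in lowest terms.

Distribute over the terms of R1 (each basis-blade product reordered to ascending indices, repeated generators contracted through their squares):
(-\frac{1}{2} e_{1}) R2 = \frac{9}{8} + \frac{7}{4} e_{1} e_{2}
(-\frac{7}{5} e_{2}) R2 = \frac{49}{10} - \frac{63}{20} e_{1} e_{2}
Summing the partial products and collecting blades:
Answer: \frac{241}{40} - \frac{7}{5} e_{1} e_{2}


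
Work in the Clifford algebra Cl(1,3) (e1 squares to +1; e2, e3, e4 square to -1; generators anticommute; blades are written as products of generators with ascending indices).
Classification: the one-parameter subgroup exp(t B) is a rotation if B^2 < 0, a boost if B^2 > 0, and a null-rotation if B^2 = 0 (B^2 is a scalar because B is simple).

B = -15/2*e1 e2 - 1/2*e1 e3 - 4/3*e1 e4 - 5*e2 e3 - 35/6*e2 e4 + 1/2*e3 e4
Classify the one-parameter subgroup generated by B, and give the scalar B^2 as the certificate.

B^2 term by term: the squares give (-15/2)^2*(e1 e2)^2 + (-1/2)^2*(e1 e3)^2 + (-4/3)^2*(e1 e4)^2 + (-5)^2*(e2 e3)^2 + (-35/6)^2*(e2 e4)^2 + (1/2)^2*(e3 e4)^2 = 225/4*(+1) + 1/4*(+1) + 16/9*(+1) + 25*(-1) + 1225/36*(-1) + 1/4*(-1) = -1 (each basis 2-blade squares to minus the product of its generators' squares); cross terms between blades sharing an index anticommute and cancel; the commuting (index-disjoint) pairs give grade-4 terms 2*c*c'*(blade product), which cancel blade by blade — e1 e2 e3 e4: -15/2 - 35/6 + 40/3 = 0 — confirming B is simple. So B^2 = -1.
Answer: rotation, certificate B^2 = -1. The invariant at work: B^2 = -1 is unchanged by conjugation, hence its sign classifies the subgroup whatever basis B is written in.


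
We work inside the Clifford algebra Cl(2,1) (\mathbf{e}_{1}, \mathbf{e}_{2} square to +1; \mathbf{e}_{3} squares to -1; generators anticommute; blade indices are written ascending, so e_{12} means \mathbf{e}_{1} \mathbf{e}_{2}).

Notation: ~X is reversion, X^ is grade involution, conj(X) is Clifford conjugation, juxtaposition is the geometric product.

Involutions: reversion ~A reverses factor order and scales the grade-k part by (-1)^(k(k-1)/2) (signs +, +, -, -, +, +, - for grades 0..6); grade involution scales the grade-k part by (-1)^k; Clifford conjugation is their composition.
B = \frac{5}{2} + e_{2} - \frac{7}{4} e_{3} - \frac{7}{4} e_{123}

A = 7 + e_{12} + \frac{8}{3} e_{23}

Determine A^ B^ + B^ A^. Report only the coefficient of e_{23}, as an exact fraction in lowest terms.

first term: \frac{35}{2} + \frac{11}{3} e_{1} - \frac{35}{3} e_{2} + \frac{79}{6} e_{3} + \frac{5}{2} e_{12} + \frac{20}{3} e_{23} + 14 e_{123}
second term: \frac{35}{2} + \frac{17}{3} e_{1} - \frac{7}{3} e_{2} + \frac{47}{6} e_{3} + \frac{5}{2} e_{12} + \frac{20}{3} e_{23} + 14 e_{123}
Answer: \frac{40}{3}


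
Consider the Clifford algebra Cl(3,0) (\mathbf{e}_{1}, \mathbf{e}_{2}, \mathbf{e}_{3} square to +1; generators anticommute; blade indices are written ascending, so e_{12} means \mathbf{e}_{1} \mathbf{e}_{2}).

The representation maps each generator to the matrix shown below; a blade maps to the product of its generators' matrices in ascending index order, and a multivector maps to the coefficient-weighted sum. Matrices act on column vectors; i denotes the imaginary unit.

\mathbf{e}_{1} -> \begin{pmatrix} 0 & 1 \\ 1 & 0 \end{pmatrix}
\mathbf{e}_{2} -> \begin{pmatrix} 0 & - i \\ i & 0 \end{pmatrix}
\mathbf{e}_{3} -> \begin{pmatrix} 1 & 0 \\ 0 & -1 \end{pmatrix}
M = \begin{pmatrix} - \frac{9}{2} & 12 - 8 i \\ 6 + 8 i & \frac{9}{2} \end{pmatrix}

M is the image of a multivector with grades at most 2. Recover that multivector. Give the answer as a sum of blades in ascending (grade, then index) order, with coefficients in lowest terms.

Method: 1, rho(e_{1}), rho(e_{2}), rho(e_{3}) form a trace-orthogonal basis of the 2x2 complex matrices (tr(X Y) = 2 if X = Y, else 0), so M = m0*1 + m1*rho(e_{1}) + m2*rho(e_{2}) + m3*rho(e_{3}) with m0 = tr(M)/2 = 0, m1 = tr(M rho(e_{1}))/2 = 9, m2 = tr(M rho(e_{2}))/2 = 8 + 3 i, m3 = tr(M rho(e_{3}))/2 = - \frac{9}{2}.
Multiplying table entries, the bivector images are rho(e_{12}) = i*rho(e_{3}), rho(e_{13}) = -i*rho(e_{2}), rho(e_{23}) = i*rho(e_{1}); with real blade coefficients the real parts of m0..m3 are the coefficients of 1, e_{1}, e_{2}, e_{3} and the imaginary parts give the bivectors (e_{23}: Im m1, e_{13}: -Im m2, e_{12}: Im m3).
Answer: 9 e_{1} + 8 e_{2} - \frac{9}{2} e_{3} - 3 e_{13}


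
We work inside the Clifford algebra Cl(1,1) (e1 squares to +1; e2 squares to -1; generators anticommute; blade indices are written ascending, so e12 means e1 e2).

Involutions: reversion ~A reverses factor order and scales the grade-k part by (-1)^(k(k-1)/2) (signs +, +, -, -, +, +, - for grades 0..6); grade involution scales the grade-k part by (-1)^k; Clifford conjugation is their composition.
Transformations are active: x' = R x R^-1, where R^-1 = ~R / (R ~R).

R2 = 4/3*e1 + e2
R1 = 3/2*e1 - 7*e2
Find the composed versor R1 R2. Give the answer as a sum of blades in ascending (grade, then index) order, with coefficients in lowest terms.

Distribute over the terms of R1 (each basis-blade product reordered to ascending indices, repeated generators contracted through their squares):
(3/2*e1) R2 = 2 + 3/2*e12
(-7*e2) R2 = 7 + 28/3*e12
Summing the partial products and collecting blades:
Answer: 9 + 65/6*e12


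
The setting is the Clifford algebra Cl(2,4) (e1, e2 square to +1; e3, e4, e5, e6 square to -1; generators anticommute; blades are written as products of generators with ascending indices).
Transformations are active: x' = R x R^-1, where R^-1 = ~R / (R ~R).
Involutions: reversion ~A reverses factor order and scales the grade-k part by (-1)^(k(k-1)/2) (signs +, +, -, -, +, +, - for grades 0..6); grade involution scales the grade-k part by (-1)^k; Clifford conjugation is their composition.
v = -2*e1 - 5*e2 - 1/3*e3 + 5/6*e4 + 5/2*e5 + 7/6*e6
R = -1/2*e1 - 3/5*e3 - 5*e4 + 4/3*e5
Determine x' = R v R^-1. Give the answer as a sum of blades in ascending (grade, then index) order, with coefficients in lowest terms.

~R = -1/2*e1 - 3/5*e3 - 5*e4 + 4/3*e5, and R ~R = -24199/900, so R^-1 = ~R / (-24199/900).
R v = 49/30 + 5/2*e1 e2 - 31/30*e1 e3 - 125/12*e1 e4 + 17/12*e1 e5 - 7/12*e1 e6 - 3*e2 e3 - 25*e2 e4 + 20/3*e2 e5 - 13/6*e3 e4 - 19/18*e3 e5 - 7/10*e3 e6 - 245/18*e4 e5 - 35/6*e4 e6 + 14/9*e5 e6
Answer: 7124/3457*e1 + 5*e2 + 4213/10371*e3 - 4685/20742*e4 - 18405/6914*e5 - 7/6*e6


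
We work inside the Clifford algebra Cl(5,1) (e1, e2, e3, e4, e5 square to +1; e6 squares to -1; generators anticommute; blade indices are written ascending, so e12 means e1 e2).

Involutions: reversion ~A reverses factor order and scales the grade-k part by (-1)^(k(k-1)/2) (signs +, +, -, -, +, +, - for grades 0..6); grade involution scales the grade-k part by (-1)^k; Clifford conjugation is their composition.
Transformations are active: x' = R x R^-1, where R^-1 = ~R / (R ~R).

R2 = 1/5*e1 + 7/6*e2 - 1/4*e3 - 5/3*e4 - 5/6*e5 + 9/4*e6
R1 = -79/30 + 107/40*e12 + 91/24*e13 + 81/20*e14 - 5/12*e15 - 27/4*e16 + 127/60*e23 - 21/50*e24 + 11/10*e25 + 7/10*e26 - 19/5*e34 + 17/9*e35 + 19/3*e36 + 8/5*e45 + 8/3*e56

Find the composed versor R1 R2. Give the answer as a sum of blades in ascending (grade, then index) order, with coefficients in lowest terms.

Distribute over the terms of R2 (each basis-blade product reordered to ascending indices, repeated generators contracted through their squares):
R1 (1/5*e1) = -79/150*e1 - 107/200*e2 - 91/120*e3 - 81/100*e4 + 1/12*e5 + 27/20*e6 + 127/300*e123 - 21/250*e124 + 11/50*e125 + 7/50*e126 - 19/25*e134 + 17/45*e135 + 19/15*e136 + 8/25*e145 + 8/15*e156
R1 (7/6*e2) = 749/240*e1 - 553/180*e2 - 889/360*e3 + 49/100*e4 - 77/60*e5 - 49/60*e6 - 637/144*e123 - 189/40*e124 + 35/72*e125 + 63/8*e126 - 133/30*e234 + 119/54*e235 + 133/18*e236 + 28/15*e245 + 28/9*e256
R1 (-1/4*e3) = -91/96*e1 - 127/240*e2 + 79/120*e3 - 19/20*e4 + 17/36*e5 + 19/12*e6 - 107/160*e123 + 81/80*e134 - 5/48*e135 - 27/16*e136 - 21/200*e234 + 11/40*e235 + 7/40*e236 - 2/5*e345 - 2/3*e356
R1 (-5/3*e4) = -27/4*e1 + 7/10*e2 + 19/3*e3 + 79/18*e4 + 8/3*e5 - 107/24*e124 - 455/72*e134 - 25/36*e145 - 45/4*e146 - 127/36*e234 + 11/6*e245 + 7/6*e246 + 85/27*e345 + 95/9*e346 - 40/9*e456
R1 (-5/6*e5) = 25/72*e1 - 11/12*e2 - 85/54*e3 - 4/3*e4 + 79/36*e5 + 20/9*e6 - 107/48*e125 - 455/144*e135 - 27/8*e145 - 45/8*e156 - 127/72*e235 + 7/20*e245 + 7/12*e256 + 19/6*e345 + 95/18*e356
R1 (9/4*e6) = 243/16*e1 - 63/40*e2 - 57/4*e3 - 6*e5 - 237/40*e6 + 963/160*e126 + 273/32*e136 + 729/80*e146 - 15/16*e156 + 381/80*e236 - 189/200*e246 + 99/40*e256 - 171/20*e346 + 17/4*e356 + 18/5*e456
Summing the partial products and collecting blades:
Answer: 75103/7200*e1 - 21341/3600*e2 - 2605/216*e3 + 1607/900*e4 - 28/15*e5 - 571/360*e6 - 33617/7200*e123 - 13901/1500*e124 - 5483/3600*e125 + 11227/800*e126 - 21841/3600*e134 - 1039/360*e135 + 3893/480*e136 - 6749/1800*e145 - 171/80*e146 - 1447/240*e156 - 14519/1800*e234 + 193/270*e235 + 1775/144*e236 + 81/20*e245 + 133/600*e246 + 2221/360*e256 + 1597/270*e345 + 361/180*e346 + 319/36*e356 - 38/45*e456


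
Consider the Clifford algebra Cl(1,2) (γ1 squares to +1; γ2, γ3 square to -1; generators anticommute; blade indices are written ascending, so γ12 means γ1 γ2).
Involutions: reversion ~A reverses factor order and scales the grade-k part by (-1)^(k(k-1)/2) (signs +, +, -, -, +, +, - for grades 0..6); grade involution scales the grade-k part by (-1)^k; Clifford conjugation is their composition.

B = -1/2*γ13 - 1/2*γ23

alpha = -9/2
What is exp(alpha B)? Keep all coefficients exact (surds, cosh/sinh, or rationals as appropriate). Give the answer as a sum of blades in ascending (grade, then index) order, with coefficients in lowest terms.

B^2 term by term: the squares give (-1/2)^2*(γ13)^2 + (-1/2)^2*(γ23)^2 = 1/4*(+1) + 1/4*(-1) = 0 (each basis 2-blade squares to minus the product of its generators' squares); cross terms between blades sharing an index anticommute and cancel. So B^2 = 0.
B^2 = 0, and the exponential is exactly linear here: exp(alpha B) = 1 + alpha B (parabolic case).
Answer: 1 + 9/4*γ13 + 9/4*γ23


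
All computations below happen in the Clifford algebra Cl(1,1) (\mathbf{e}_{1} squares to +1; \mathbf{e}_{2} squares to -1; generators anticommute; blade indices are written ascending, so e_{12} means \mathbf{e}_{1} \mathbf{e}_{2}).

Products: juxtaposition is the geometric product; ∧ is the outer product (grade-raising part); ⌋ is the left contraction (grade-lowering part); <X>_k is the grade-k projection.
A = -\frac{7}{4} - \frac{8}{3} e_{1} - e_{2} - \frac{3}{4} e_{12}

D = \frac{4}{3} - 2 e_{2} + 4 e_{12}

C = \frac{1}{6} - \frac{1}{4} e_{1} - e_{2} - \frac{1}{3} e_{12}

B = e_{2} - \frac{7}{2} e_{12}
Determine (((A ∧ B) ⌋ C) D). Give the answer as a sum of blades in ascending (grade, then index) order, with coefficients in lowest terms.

step 1: -\frac{7}{4} e_{2} + \frac{83}{24} e_{12}
step 2: -\frac{209}{72} + \frac{7}{12} e_{1}
step 3: -\frac{209}{54} + \frac{7}{9} e_{1} + \frac{293}{36} e_{2} - \frac{115}{9} e_{12}
Answer: -\frac{209}{54} + \frac{7}{9} e_{1} + \frac{293}{36} e_{2} - \frac{115}{9} e_{12}


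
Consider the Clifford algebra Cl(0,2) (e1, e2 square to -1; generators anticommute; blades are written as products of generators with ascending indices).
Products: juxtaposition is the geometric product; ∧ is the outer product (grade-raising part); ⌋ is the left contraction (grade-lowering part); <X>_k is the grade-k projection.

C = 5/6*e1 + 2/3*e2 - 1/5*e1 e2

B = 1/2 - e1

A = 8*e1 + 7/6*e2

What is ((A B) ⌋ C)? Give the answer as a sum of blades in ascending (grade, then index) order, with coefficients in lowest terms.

step 1: 8 + 4*e1 + 7/12*e2 + 7/6*e1 e2
step 2: -157/45 + 131/20*e1 + 92/15*e2 - 8/5*e1 e2
Answer: -157/45 + 131/20*e1 + 92/15*e2 - 8/5*e1 e2


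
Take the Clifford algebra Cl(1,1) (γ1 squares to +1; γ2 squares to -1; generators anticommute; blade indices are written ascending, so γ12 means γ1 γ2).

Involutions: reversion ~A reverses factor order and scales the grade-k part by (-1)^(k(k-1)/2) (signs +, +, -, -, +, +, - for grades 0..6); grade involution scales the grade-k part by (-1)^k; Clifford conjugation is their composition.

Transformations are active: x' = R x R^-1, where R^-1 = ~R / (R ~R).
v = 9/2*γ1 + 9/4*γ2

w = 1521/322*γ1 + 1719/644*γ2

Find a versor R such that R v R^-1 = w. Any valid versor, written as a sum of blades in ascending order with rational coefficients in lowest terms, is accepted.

Here q(v) = q(w) = 243/16; the classical choice R = v + w = 1485/161*γ1 + 792/161*γ2 then realises v -> w under the sandwich.
Answer: 1485/161*γ1 + 792/161*γ2


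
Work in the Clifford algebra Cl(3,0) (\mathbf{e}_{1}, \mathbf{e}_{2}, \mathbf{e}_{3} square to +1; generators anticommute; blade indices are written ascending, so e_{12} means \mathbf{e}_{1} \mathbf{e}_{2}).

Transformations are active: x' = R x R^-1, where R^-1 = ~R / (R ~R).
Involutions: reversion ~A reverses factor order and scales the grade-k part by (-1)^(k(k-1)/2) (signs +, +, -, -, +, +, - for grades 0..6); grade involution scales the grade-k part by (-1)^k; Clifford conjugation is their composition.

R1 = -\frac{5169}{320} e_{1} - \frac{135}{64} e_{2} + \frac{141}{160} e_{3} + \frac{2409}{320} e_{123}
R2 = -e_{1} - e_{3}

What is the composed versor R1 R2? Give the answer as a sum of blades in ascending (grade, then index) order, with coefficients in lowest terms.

Distribute over the terms of R2 (each basis-blade product reordered to ascending indices, repeated generators contracted through their squares):
R1 (-e_{1}) = \frac{5169}{320} - \frac{135}{64} e_{12} + \frac{141}{160} e_{13} - \frac{2409}{320} e_{23}
R1 (-e_{3}) = -\frac{141}{160} - \frac{2409}{320} e_{12} + \frac{5169}{320} e_{13} + \frac{135}{64} e_{23}
Summing the partial products and collecting blades:
Answer: \frac{4887}{320} - \frac{771}{80} e_{12} + \frac{5451}{320} e_{13} - \frac{867}{160} e_{23}


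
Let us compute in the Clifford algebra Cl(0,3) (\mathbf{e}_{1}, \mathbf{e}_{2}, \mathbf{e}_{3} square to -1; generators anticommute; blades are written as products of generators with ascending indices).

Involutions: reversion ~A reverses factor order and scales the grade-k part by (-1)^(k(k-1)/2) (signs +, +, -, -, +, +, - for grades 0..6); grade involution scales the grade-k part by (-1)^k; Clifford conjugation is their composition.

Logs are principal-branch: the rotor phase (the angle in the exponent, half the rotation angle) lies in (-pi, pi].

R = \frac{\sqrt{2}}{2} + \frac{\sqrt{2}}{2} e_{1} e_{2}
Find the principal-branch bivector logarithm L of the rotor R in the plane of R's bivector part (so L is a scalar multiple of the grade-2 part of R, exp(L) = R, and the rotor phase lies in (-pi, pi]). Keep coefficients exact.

The scalar part of R is \frac{\sqrt{2}}{2}, and that scalar determines the rotor phase on the principal branch; recovering the unit plane as bivector-part over sine of the phase gives L = phase * plane.
Concretely: cos(phase) = \frac{\sqrt{2}}{2} gives phase = ±\frac{\pi}{4}, and since phase/sin(phase) is even the sign is immaterial: L = (phase/sin(phase)) * <R>_2 = (\frac{\sqrt{2} \pi}{4}) * <R>_2.
Answer: \frac{\pi}{4} e_{1} e_{2}


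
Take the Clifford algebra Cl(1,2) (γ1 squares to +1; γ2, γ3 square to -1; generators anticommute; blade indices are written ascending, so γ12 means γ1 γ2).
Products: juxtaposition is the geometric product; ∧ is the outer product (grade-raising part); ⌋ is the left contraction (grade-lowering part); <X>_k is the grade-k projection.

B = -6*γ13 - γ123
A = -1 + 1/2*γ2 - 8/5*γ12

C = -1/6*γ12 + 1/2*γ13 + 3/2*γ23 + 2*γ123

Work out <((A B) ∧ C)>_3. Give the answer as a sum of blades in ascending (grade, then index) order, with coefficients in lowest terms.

step 1: 8/5*γ3 + 11/2*γ13 - 48/5*γ23 + 4*γ123
step 2: -4/15*γ123
step 3: -4/15*γ123
Answer: -4/15*γ123


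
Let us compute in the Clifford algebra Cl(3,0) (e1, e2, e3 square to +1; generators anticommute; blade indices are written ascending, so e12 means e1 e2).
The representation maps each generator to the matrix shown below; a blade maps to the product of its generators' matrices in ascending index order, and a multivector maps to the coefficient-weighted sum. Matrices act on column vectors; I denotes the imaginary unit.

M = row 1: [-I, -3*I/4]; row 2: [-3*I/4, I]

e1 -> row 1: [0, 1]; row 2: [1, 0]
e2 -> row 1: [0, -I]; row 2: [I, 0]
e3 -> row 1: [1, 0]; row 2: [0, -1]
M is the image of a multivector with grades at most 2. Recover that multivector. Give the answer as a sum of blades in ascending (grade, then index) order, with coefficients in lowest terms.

Method: 1, rho(e1), rho(e2), rho(e3) form a trace-orthogonal basis of the 2x2 complex matrices (tr(X Y) = 2 if X = Y, else 0), so M = m0*1 + m1*rho(e1) + m2*rho(e2) + m3*rho(e3) with m0 = tr(M)/2 = 0, m1 = tr(M rho(e1))/2 = -3*I/4, m2 = tr(M rho(e2))/2 = 0, m3 = tr(M rho(e3))/2 = -I.
Multiplying table entries, the bivector images are rho(e12) = I*rho(e3), rho(e13) = -I*rho(e2), rho(e23) = I*rho(e1); with real blade coefficients the real parts of m0..m3 are the coefficients of 1, e1, e2, e3 and the imaginary parts give the bivectors (e23: Im m1, e13: -Im m2, e12: Im m3).
Answer: -e12 - 3/4*e23


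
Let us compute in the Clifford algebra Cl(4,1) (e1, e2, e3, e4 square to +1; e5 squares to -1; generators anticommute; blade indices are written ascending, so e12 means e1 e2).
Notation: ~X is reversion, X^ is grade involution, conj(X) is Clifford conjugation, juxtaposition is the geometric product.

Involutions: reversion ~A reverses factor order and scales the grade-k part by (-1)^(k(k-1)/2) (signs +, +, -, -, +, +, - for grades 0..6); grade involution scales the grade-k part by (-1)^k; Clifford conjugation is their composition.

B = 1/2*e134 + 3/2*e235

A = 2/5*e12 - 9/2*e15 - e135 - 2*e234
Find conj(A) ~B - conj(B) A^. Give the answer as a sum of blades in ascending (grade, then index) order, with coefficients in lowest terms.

first term: 5/2*e12 - 5/2*e45 + 27/4*e123 + 3/5*e135 - 1/5*e234 + 9/4*e345
second term: -5/2*e12 + 5/2*e45 - 27/4*e123 - 3/5*e135 + 1/5*e234 - 9/4*e345
Answer: 5*e12 - 5*e45 + 27/2*e123 + 6/5*e135 - 2/5*e234 + 9/2*e345


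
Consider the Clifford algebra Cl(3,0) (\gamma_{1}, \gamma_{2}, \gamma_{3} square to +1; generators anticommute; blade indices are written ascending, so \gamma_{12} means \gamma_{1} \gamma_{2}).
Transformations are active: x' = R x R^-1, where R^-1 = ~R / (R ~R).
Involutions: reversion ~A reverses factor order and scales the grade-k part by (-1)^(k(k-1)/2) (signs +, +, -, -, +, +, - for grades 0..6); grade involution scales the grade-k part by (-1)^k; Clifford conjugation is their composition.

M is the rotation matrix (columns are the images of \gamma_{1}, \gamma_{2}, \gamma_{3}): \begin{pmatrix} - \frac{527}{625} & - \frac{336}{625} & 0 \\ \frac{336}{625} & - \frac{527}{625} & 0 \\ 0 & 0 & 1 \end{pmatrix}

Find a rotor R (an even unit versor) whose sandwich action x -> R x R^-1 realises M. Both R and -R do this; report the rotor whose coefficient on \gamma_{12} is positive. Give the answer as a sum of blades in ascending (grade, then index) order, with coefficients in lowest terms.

Method: write R = a + b12*\gamma_{12} + b13*\gamma_{13} + b23*\gamma_{23} with a^2 + b12^2 + b13^2 + b23^2 = 1 (so R^-1 = ~R). Expanding the columns R e_j ~R gives tr M = 4a^2 - 1 and, from the antisymmetric part, M21 - M12 = -4a*b12, M13 - M31 = 4a*b13, M32 - M23 = -4a*b23.
Here tr M = -\frac{429}{625}, so a^2 = (1 + tr M)/4 = \frac{49}{625} and a = ±\frac{7}{25}. Taking a = \frac{7}{25}: M21 - M12 = \frac{672}{625}, M13 - M31 = 0, M32 - M23 = 0, giving b12 = -\frac{24}{25}, b13 = 0, b23 = 0, i.e. R = \frac{7}{25} - \frac{24}{25} \gamma_{12}.
Its \gamma_{12} coefficient is negative, so report the other preimage -R.
Answer: -\frac{7}{25} + \frac{24}{25} \gamma_{12}. Recall the cover is two-to-one: with M of trace -\frac{429}{625}, both preimages act alike, and the stated \gamma_{12} sign chooses the sheet.


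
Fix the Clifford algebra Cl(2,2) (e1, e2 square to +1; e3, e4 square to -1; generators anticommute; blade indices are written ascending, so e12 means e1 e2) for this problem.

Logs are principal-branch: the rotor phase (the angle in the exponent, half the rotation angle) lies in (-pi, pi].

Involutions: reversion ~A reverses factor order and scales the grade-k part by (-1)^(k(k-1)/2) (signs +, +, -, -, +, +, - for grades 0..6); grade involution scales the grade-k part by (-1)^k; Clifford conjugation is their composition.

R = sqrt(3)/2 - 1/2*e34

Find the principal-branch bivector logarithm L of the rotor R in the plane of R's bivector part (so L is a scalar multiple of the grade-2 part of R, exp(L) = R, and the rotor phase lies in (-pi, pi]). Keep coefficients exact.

The scalar part of R is sqrt(3)/2, so the principal-branch rotor phase is pinned; divide the bivector part by its sine to get the unit plane — L is the phase times that plane.
Concretely: cos(phase) = sqrt(3)/2 gives phase = ±pi/6, and since phase/sin(phase) is even the sign is immaterial: L = (phase/sin(phase)) * <R>_2 = (pi/3) * <R>_2.
Answer: -pi/6*e34


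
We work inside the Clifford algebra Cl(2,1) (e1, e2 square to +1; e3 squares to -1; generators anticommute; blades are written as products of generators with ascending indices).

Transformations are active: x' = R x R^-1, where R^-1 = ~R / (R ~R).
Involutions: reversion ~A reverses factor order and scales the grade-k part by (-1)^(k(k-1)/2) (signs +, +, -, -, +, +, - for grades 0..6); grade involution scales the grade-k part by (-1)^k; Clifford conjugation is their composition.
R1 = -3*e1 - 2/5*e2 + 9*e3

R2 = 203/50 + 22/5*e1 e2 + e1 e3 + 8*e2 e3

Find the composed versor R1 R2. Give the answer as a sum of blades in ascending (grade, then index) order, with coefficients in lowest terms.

Distribute over the terms of R1 (each basis-blade product reordered to ascending indices, repeated generators contracted through their squares):
(-3*e1) R2 = -609/50*e1 - 66/5*e2 - 3*e3 - 24*e1 e2 e3
(-2/5*e2) R2 = 44/25*e1 - 203/125*e2 - 16/5*e3 + 2/5*e1 e2 e3
(9*e3) R2 = 9*e1 + 72*e2 + 1827/50*e3 + 198/5*e1 e2 e3
Summing the partial products and collecting blades:
Answer: -71/50*e1 + 7147/125*e2 + 1517/50*e3 + 16*e1 e2 e3


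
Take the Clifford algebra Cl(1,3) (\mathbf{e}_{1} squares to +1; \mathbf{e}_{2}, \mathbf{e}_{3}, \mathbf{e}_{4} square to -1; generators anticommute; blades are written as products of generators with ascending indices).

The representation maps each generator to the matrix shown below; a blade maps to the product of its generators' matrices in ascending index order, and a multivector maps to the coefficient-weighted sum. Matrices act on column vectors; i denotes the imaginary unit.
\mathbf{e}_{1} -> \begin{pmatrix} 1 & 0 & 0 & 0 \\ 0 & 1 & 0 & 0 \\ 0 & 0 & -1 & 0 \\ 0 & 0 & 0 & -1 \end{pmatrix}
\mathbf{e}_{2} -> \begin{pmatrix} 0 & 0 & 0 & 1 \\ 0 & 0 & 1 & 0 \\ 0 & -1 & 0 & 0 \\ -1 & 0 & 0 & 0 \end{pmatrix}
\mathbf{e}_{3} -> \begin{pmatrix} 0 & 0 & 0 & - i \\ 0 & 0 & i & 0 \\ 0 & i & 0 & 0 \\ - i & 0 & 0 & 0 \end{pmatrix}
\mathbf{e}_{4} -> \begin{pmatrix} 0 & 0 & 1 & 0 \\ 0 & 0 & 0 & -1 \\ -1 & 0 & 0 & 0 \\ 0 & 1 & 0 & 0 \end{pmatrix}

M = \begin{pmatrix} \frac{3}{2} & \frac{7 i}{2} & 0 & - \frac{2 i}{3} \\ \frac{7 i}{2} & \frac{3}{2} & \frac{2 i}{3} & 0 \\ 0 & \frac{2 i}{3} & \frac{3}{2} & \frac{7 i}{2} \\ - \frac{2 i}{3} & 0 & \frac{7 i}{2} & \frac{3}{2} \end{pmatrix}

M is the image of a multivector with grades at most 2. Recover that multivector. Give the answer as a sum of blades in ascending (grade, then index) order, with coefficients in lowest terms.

Method: the blade images are trace-orthogonal — tr(rho(e_A) rho(e_B)^-1) = 4 if A = B and 0 otherwise — and rho(e_A)^-1 = (e_A)^2 * rho(e_A) with (e_A)^2 = +1 or -1, so the coefficient of e_A in the preimage is (e_A)^2 * tr(M rho(e_A))/4.
Nonzero projections over blades of grade <= 2: 1: (1)^2 = +1, tr(M 1) = 6, coefficient \frac{3}{2}; e_{3}: (e_{3})^2 = -1, tr(M rho(e_{3})) = - \frac{8}{3}, coefficient \frac{2}{3}; e_{3} e_{4}: (e_{3} e_{4})^2 = -1, tr(M rho(e_{3} e_{4})) = 14, coefficient -\frac{7}{2}. Every other blade of grade <= 2 projects to 0.
Answer: \frac{3}{2} + \frac{2}{3} e_{3} - \frac{7}{2} e_{3} e_{4}


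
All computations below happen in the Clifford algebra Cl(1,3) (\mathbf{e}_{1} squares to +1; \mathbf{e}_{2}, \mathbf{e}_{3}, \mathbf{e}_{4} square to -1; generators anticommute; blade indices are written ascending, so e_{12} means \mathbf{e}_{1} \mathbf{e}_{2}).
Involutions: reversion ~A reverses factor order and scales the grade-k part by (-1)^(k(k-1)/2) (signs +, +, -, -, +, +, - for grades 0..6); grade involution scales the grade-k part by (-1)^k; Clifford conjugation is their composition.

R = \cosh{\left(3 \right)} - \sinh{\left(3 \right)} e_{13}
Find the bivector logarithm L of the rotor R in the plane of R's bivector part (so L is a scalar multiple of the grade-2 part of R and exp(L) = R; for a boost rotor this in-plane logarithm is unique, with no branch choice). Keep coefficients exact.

The scalar part of R is \cosh{\left(3 \right)}, which fixes the rapidity magnitude through cosh (cosh is even, so it cannot fix the sign — the bivector part carries that); dividing the bivector part by sinh of the rapidity gives the plane, and L = rapidity * plane, where the joint sign ambiguity of (rapidity, plane) cancels in the product.
Concretely: cosh(rapidity) = \cosh{\left(3 \right)} gives rapidity = ±3, and since rapidity/sinh(rapidity) is even the sign is immaterial: L = (rapidity/sinh(rapidity)) * <R>_2 = (\frac{3}{\sinh{\left(3 \right)}}) * <R>_2.
Answer: -3 e_{13}


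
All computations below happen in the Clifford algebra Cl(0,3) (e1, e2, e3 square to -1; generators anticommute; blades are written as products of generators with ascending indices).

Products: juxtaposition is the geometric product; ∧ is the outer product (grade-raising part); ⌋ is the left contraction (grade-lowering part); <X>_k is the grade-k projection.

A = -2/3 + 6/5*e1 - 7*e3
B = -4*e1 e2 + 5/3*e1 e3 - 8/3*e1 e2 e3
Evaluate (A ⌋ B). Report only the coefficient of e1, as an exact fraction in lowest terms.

step 1: -35/3*e1 + 24/5*e2 - 2*e3 - 16*e1 e2 - 10/9*e1 e3 + 16/5*e2 e3 + 16/9*e1 e2 e3
Answer: -35/3


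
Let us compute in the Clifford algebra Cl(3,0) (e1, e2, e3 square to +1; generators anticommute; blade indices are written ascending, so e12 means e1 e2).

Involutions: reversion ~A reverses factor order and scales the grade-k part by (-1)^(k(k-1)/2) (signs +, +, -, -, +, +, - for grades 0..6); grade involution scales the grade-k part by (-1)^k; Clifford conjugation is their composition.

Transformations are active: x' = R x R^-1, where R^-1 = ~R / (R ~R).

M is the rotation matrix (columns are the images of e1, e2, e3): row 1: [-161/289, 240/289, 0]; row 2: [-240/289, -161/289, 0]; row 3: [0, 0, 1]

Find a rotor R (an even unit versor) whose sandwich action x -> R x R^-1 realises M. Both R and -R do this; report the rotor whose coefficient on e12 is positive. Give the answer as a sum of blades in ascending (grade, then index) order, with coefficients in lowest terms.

Method: write R = a + b12*e12 + b13*e13 + b23*e23 with a^2 + b12^2 + b13^2 + b23^2 = 1 (so R^-1 = ~R). Expanding the columns R e_j ~R gives tr M = 4a^2 - 1 and, from the antisymmetric part, M21 - M12 = -4a*b12, M13 - M31 = 4a*b13, M32 - M23 = -4a*b23.
Here tr M = -33/289, so a^2 = (1 + tr M)/4 = 64/289 and a = ±8/17. Taking a = 8/17: M21 - M12 = -480/289, M13 - M31 = 0, M32 - M23 = 0, giving b12 = 15/17, b13 = 0, b23 = 0, i.e. R = 8/17 + 15/17*e12.
Its e12 coefficient is already positive.
Answer: 8/17 + 15/17*e12. Why the constraint matters: R and -R act identically through the sandwich — M has trace -33/289 either way — so only the sign condition on e12 picks one of the two preimages.


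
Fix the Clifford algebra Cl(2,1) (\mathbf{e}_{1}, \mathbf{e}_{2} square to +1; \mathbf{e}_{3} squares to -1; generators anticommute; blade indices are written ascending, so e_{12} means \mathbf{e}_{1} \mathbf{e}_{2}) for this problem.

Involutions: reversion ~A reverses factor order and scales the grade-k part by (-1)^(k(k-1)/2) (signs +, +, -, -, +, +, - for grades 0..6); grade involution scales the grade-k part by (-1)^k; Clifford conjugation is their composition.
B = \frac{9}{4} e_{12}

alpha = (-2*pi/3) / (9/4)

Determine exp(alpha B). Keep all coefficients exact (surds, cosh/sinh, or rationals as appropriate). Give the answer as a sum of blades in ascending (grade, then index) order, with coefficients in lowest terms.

B^2 = (\frac{9}{4})^2*(e_{12})^2 = \frac{81}{16}*(-1) = -\frac{81}{16} (a basis 2-blade squares to minus the product of its generators' squares).
B^2 = -\frac{81}{16} — circular case — the even/odd split gives cos and sin: l = \frac{9}{4}, alpha*l = - \frac{2 \pi}{3}, so exp(alpha B) = cos(- \frac{2 \pi}{3}) + (sin(- \frac{2 \pi}{3})/(\frac{9}{4}))*B = - \frac{1}{2} + (- \frac{2 \sqrt{3}}{9})*B.
Answer: - \frac{1}{2} - \frac{\sqrt{3}}{2} e_{12}
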